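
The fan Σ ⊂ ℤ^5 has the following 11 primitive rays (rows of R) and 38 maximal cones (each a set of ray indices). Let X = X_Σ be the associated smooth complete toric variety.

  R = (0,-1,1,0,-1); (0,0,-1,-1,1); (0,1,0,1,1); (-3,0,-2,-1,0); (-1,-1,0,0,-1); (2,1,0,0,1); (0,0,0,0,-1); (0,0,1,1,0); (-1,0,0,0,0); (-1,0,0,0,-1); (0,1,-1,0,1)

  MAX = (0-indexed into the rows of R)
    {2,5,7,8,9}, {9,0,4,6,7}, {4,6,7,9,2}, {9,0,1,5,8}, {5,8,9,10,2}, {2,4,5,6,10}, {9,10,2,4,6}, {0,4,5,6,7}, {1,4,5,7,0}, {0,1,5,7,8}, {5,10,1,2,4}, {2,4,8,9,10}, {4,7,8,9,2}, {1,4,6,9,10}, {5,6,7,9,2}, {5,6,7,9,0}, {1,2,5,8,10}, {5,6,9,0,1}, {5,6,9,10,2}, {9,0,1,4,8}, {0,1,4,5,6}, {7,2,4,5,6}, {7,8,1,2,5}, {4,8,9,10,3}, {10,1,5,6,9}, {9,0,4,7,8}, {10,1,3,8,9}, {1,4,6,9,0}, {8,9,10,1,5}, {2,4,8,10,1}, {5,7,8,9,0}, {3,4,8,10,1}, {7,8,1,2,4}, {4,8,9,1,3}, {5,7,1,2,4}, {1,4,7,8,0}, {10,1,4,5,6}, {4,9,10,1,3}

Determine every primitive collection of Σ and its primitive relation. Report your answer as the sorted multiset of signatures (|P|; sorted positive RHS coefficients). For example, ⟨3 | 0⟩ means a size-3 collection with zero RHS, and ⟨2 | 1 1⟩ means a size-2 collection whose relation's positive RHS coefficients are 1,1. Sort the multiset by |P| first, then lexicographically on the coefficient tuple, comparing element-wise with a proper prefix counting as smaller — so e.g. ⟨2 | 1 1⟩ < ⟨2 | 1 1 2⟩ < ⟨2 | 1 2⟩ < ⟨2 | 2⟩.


The 16 primitive collections of Σ (r=11, n=5):

  P={0,10}:  v_{0} + v_{10} = 0 — sig = ⟨2 | 0⟩
  P={0,2}:  v_{0} + v_{2} = v_{7} — sig = ⟨2 | 1⟩
  P={6,8}:  v_{6} + v_{8} = v_{9} — sig = ⟨2 | 1⟩
  P={7,10}:  v_{7} + v_{10} = v_{2} — sig = ⟨2 | 1⟩
  P={3,5}:  v_{3} + v_{5} = v_{1} + v_{9} + v_{10} — sig = ⟨2 | 1 1 1⟩
  P={0,3}:  v_{0} + v_{3} = v_{1} + v_{4} + v_{8} + v_{9} — sig = ⟨2 | 1 1 1 1⟩
  P={3,6}:  v_{3} + v_{6} = v_{1} + v_{4} + 2·v_{9} + v_{10} — sig = ⟨2 | 1 1 1 2⟩
  P={3,7}:  v_{3} + v_{7} = v_{4} + 2·v_{8} + v_{10} — sig = ⟨2 | 1 1 2⟩
  P={2,3}:  v_{2} + v_{3} = v_{4} + 2·v_{8} + 2·v_{10} — sig = ⟨2 | 1 2 2⟩
  P={1,6,7}:  v_{1} + v_{6} + v_{7} = 0 — sig = ⟨3 | 0⟩
  P={4,5,8}:  v_{4} + v_{5} + v_{8} = 0 — sig = ⟨3 | 0⟩
  P={1,2,6}:  v_{1} + v_{2} + v_{6} = v_{10} — sig = ⟨3 | 1⟩
  P={1,7,9}:  v_{1} + v_{7} + v_{9} = v_{8} — sig = ⟨3 | 1⟩
  P={4,5,9}:  v_{4} + v_{5} + v_{9} = v_{6} — sig = ⟨3 | 1⟩
  P={1,2,9}:  v_{1} + v_{2} + v_{9} = v_{8} + v_{10} — sig = ⟨3 | 1 1⟩
  P={1,4,8,9,10}:  v_{1} + v_{4} + v_{8} + v_{9} + v_{10} = v_{3} — sig = ⟨5 | 1⟩

Signatures (|P|; sorted positive RHS coefficients), sorted:
    |P|=2: 9 collections, coeffs (), (1), (1), (1), (1,1,1), (1,1,1,1), (1,1,1,2), (1,1,2), (1,2,2)
    |P|=3: 6 collections, coeffs (), (), (1), (1), (1), (1,1)
    |P|=5: 1 collection, coeffs (1)


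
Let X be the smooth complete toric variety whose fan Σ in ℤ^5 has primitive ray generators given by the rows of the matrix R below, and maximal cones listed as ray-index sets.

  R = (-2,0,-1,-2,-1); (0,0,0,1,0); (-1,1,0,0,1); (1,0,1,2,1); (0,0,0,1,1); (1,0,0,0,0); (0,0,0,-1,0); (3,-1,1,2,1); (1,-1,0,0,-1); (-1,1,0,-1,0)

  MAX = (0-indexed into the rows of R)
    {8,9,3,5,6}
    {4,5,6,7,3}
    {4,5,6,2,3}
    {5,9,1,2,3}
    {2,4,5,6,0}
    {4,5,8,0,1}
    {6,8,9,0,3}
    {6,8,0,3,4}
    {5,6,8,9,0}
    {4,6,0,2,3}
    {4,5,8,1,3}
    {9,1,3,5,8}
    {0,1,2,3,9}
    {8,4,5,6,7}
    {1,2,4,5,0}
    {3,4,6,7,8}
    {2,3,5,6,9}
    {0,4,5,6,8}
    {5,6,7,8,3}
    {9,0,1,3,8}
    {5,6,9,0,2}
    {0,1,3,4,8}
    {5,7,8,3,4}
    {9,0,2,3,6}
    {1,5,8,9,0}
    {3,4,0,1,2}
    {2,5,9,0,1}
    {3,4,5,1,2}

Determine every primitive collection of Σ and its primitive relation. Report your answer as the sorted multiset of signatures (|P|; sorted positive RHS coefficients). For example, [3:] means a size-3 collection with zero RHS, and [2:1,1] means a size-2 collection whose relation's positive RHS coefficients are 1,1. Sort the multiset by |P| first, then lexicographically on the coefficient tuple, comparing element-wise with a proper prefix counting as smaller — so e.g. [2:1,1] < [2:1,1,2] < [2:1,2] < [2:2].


Primitive collections (9):

  • {1,6}:  v_{1} + v_{6} = 0  ⇒ sig = [2:]
  • {2,8}:  v_{2} + v_{8} = 0  ⇒ sig = [2:]
  • {4,9}:  v_{4} + v_{9} = v_{2}  ⇒ sig = [2:1]
  • {0,7}:  v_{0} + v_{7} = v_{4} + v_{6} + v_{8}  ⇒ sig = [2:1,1,1]
  • {7,9}:  v_{7} + v_{9} = v_{3} + v_{5} + v_{6}  ⇒ sig = [2:1,1,1]
  • {1,7}:  v_{1} + v_{7} = v_{3} + v_{4} + v_{5} + v_{8}  ⇒ sig = [2:1,1,1,1]
  • {2,7}:  v_{2} + v_{7} = v_{3} + v_{4} + v_{5} + v_{6}  ⇒ sig = [2:1,1,1,1]
  • {0,3,5}:  v_{0} + v_{3} + v_{5} = 0  ⇒ sig = [3:]
  • {3,4,5,6,8}:  v_{3} + v_{4} + v_{5} + v_{6} + v_{8} = v_{7}  ⇒ sig = [5:1]

so the primitive-relation signature multiset is
    [2:]
    [2:]
    [2:1]
    [2:1,1,1]
    [2:1,1,1]
    [2:1,1,1,1]
    [2:1,1,1,1]
    [3:]
    [5:1]


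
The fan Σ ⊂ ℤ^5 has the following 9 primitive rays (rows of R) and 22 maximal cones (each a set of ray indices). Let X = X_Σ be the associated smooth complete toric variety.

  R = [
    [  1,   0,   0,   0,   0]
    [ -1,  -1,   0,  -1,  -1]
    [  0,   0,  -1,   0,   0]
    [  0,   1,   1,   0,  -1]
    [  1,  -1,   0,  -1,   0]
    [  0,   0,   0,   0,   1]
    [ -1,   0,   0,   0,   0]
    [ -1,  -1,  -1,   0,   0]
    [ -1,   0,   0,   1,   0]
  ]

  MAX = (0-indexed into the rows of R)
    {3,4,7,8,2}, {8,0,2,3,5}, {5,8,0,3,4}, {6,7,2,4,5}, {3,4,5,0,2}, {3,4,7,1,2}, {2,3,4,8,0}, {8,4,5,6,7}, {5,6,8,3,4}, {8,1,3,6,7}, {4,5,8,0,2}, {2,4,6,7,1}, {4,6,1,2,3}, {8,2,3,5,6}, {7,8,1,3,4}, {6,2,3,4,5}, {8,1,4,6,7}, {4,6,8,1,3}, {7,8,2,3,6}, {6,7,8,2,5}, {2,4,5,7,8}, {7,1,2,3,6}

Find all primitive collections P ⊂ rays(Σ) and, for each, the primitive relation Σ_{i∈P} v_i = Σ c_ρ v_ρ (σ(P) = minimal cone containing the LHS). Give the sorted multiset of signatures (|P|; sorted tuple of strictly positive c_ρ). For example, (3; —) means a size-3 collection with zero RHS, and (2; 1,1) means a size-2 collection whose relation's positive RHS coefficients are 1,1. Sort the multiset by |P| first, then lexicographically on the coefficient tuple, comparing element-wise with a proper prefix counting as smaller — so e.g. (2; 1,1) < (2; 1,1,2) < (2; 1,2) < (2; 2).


Σ has 9 primitive collections:

  {0,6}:  v_{0} + v_{6} = 0  ⟹  sig = (2; —)
  {0,1}:  v_{0} + v_{1} = v_{3} + v_{4} + v_{7}  ⟹  sig = (2; 1,1,1)
  {0,7}:  v_{0} + v_{7} = v_{2} + v_{4} + v_{8}  ⟹  sig = (2; 1,1,1)
  {1,5}:  v_{1} + v_{5} = v_{4} + 2·v_{6}  ⟹  sig = (2; 1,2)
  {3,5,7}:  v_{3} + v_{5} + v_{7} = v_{6}  ⟹  sig = (3; 1)
  {1,2,8}:  v_{1} + v_{2} + v_{8} = v_{3} + 2·v_{7}  ⟹  sig = (3; 1,2)
  {2,4,6,8}:  v_{2} + v_{4} + v_{6} + v_{8} = v_{7}  ⟹  sig = (4; 1)
  {3,4,6,7}:  v_{3} + v_{4} + v_{6} + v_{7} = v_{1}  ⟹  sig = (4; 1)
  {2,3,4,5,8}:  v_{2} + v_{3} + v_{4} + v_{5} + v_{8} = 0  ⟹  sig = (5; —)

Signatures (|P|; sorted positive RHS coefficients), sorted:
    |P|=2: 4 collections, coeffs (), (1,1,1), (1,1,1), (1,2)
    |P|=3: 2 collections, coeffs (1), (1,2)
    |P|=4: 2 collections, coeffs (1), (1)
    |P|=5: 1 collection, coeffs ()


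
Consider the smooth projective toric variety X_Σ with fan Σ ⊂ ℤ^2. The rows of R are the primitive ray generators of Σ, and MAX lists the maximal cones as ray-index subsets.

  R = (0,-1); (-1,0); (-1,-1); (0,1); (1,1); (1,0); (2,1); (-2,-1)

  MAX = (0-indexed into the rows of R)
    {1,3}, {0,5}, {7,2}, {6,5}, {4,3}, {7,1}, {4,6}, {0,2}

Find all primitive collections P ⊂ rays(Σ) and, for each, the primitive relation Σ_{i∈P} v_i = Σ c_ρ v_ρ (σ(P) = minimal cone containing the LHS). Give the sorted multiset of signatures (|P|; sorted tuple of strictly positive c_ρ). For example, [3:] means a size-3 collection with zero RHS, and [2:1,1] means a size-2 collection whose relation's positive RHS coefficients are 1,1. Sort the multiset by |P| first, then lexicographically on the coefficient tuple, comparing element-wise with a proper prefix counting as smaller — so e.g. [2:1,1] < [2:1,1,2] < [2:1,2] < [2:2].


Primitive collections (20):

  {0,3}:  v_{0} + v_{3} = 0  ⇒ sig = [2:]
  {1,5}:  v_{1} + v_{5} = 0  ⇒ sig = [2:]
  {2,4}:  v_{2} + v_{4} = 0  ⇒ sig = [2:]
  {6,7}:  v_{6} + v_{7} = 0  ⇒ sig = [2:]
  {0,1}:  v_{0} + v_{1} = v_{2}  ⇒ sig = [2:1]
  {0,4}:  v_{0} + v_{4} = v_{5}  ⇒ sig = [2:1]
  {1,2}:  v_{1} + v_{2} = v_{7}  ⇒ sig = [2:1]
  {1,4}:  v_{1} + v_{4} = v_{3}  ⇒ sig = [2:1]
  {1,6}:  v_{1} + v_{6} = v_{4}  ⇒ sig = [2:1]
  {2,3}:  v_{2} + v_{3} = v_{1}  ⇒ sig = [2:1]
  {2,5}:  v_{2} + v_{5} = v_{0}  ⇒ sig = [2:1]
  {2,6}:  v_{2} + v_{6} = v_{5}  ⇒ sig = [2:1]
  {3,5}:  v_{3} + v_{5} = v_{4}  ⇒ sig = [2:1]
  {4,5}:  v_{4} + v_{5} = v_{6}  ⇒ sig = [2:1]
  {4,7}:  v_{4} + v_{7} = v_{1}  ⇒ sig = [2:1]
  {5,7}:  v_{5} + v_{7} = v_{2}  ⇒ sig = [2:1]
  {0,6}:  v_{0} + v_{6} = 2·v_{5}  ⇒ sig = [2:2]
  {0,7}:  v_{0} + v_{7} = 2·v_{2}  ⇒ sig = [2:2]
  {3,6}:  v_{3} + v_{6} = 2·v_{4}  ⇒ sig = [2:2]
  {3,7}:  v_{3} + v_{7} = 2·v_{1}  ⇒ sig = [2:2]

so the primitive-relation signature multiset is
{ [2:] ×4,  [2:1] ×12,  [2:2] ×4 }


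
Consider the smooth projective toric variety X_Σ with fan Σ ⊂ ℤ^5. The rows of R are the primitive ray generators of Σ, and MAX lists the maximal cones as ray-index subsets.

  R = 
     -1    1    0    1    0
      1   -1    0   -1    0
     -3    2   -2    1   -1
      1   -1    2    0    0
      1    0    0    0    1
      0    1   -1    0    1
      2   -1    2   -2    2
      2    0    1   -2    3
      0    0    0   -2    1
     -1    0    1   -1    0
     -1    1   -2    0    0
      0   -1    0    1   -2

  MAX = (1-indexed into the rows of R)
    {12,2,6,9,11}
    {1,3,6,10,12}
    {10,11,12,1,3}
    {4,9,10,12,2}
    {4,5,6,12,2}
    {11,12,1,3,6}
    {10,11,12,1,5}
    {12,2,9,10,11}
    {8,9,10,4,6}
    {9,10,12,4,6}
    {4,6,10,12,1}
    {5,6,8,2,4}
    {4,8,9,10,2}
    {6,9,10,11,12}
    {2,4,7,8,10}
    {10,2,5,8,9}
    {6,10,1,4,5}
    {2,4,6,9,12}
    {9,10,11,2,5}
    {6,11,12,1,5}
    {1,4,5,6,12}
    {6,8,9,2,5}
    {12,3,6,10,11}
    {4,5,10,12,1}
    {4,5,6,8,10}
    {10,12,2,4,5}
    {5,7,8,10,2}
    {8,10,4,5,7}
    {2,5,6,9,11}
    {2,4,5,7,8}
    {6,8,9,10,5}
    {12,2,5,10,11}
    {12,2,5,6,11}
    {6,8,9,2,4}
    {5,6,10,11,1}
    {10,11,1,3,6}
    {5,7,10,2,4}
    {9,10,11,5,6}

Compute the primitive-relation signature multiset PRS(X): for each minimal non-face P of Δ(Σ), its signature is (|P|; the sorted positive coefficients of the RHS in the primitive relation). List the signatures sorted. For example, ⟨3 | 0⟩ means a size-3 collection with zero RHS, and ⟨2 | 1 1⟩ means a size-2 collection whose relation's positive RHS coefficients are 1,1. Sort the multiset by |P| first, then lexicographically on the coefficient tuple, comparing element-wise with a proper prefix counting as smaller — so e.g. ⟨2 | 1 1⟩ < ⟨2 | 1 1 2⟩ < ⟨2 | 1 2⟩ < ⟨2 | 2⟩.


Primitive collections (23):

  • {1,2}:  v_{1} + v_{2} = 0  ⇒ sig = ⟨2 | 0⟩
  • {4,11}:  v_{4} + v_{11} = 0  ⇒ sig = ⟨2 | 0⟩
  • {6,7}:  v_{6} + v_{7} = v_{8}  ⇒ sig = ⟨2 | 1⟩
  • {1,9}:  v_{1} + v_{9} = v_{6} + v_{10}  ⇒ sig = ⟨2 | 1 1⟩
  • {3,5}:  v_{3} + v_{5} = v_{1} + v_{11}  ⇒ sig = ⟨2 | 1 1⟩
  • {3,7}:  v_{3} + v_{7} = v_{6} + v_{10}  ⇒ sig = ⟨2 | 1 1⟩
  • {7,11}:  v_{7} + v_{11} = v_{5} + v_{9}  ⇒ sig = ⟨2 | 1 1⟩
  • {7,12}:  v_{7} + v_{12} = v_{2} + v_{4}  ⇒ sig = ⟨2 | 1 1⟩
  • {7,9}:  v_{7} + v_{9} = v_{2} + v_{8} + v_{10}  ⇒ sig = ⟨2 | 1 1 1⟩
  • {8,11}:  v_{8} + v_{11} = v_{5} + v_{6} + v_{9}  ⇒ sig = ⟨2 | 1 1 1⟩
  • {8,12}:  v_{8} + v_{12} = v_{2} + v_{4} + v_{6}  ⇒ sig = ⟨2 | 1 1 1⟩
  • {1,7}:  v_{1} + v_{7} = v_{4} + v_{5} + v_{6} + v_{10}  ⇒ sig = ⟨2 | 1 1 1 1⟩
  • {2,3}:  v_{2} + v_{3} = v_{6} + v_{10} + v_{11} + v_{12}  ⇒ sig = ⟨2 | 1 1 1 1⟩
  • {3,4}:  v_{3} + v_{4} = v_{1} + v_{6} + v_{10} + v_{12}  ⇒ sig = ⟨2 | 1 1 1 1⟩
  • {1,8}:  v_{1} + v_{8} = v_{4} + v_{5} + 2·v_{6} + v_{10}  ⇒ sig = ⟨2 | 1 1 1 2⟩
  • {3,9}:  v_{3} + v_{9} = 2·v_{6} + 2·v_{10} + v_{11} + v_{12}  ⇒ sig = ⟨2 | 1 1 2 2⟩
  • {3,8}:  v_{3} + v_{8} = 2·v_{6} + v_{10}  ⇒ sig = ⟨2 | 1 2⟩
  • {2,6,10}:  v_{2} + v_{6} + v_{10} = v_{9}  ⇒ sig = ⟨3 | 1⟩
  • {4,5,9}:  v_{4} + v_{5} + v_{9} = v_{7}  ⇒ sig = ⟨3 | 1⟩
  • {5,9,12}:  v_{5} + v_{9} + v_{12} = v_{2}  ⇒ sig = ⟨3 | 1⟩
  • {5,6,10,12}:  v_{5} + v_{6} + v_{10} + v_{12} = 0  ⇒ sig = ⟨4 | 0⟩
  • {1,6,10,11,12}:  v_{1} + v_{6} + v_{10} + v_{11} + v_{12} = v_{3}  ⇒ sig = ⟨5 | 1⟩
  • {2,4,5,8,10}:  v_{2} + v_{4} + v_{5} + v_{8} + v_{10} = 2·v_{7}  ⇒ sig = ⟨5 | 2⟩

so the primitive-relation signature multiset is
    |P|=2: 17 collections, coeffs (), (), (1), (1,1), (1,1), (1,1), (1,1), (1,1), (1,1,1), (1,1,1), (1,1,1), (1,1,1,1), (1,1,1,1), (1,1,1,1), (1,1,1,2), (1,1,2,2), (1,2)
    |P|=3: 3 collections, coeffs (1), (1), (1)
    |P|=4: 1 collection, coeffs ()
    |P|=5: 2 collections, coeffs (1), (2)


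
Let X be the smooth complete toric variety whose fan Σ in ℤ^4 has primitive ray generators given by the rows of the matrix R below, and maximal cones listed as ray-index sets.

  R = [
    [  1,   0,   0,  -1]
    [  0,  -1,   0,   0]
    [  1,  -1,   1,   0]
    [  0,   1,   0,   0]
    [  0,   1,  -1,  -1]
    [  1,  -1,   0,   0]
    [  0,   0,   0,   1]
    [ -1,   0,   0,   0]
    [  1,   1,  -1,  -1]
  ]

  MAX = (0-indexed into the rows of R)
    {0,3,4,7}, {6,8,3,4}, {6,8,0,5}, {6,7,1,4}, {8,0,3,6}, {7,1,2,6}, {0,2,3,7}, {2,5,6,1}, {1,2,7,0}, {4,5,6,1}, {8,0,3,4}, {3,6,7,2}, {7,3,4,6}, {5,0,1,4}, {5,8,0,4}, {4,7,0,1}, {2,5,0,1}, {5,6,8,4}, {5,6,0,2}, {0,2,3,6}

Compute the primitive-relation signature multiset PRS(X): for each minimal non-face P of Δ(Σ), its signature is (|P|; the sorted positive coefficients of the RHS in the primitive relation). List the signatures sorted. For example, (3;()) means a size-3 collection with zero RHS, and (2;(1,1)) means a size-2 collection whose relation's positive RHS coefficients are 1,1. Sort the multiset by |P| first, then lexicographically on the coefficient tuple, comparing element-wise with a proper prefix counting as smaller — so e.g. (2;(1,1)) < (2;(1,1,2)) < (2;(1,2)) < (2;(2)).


|primitive collections| = 10. Relations:

  P={1,3}:  v_{1} + v_{3} = 0 — sig = (2;())
  P={2,4}:  v_{2} + v_{4} = v_{0} — sig = (2;(1))
  P={5,7}:  v_{5} + v_{7} = v_{1} — sig = (2;(1))
  P={7,8}:  v_{7} + v_{8} = v_{4} — sig = (2;(1))
  P={1,8}:  v_{1} + v_{8} = v_{4} + v_{5} — sig = (2;(1,1))
  P={3,5}:  v_{3} + v_{5} = v_{0} + v_{6} — sig = (2;(1,1))
  P={2,8}:  v_{2} + v_{8} = 2·v_{0} + v_{6} — sig = (2;(1,2))
  P={0,6,7}:  v_{0} + v_{6} + v_{7} = 0 — sig = (3;())
  P={0,1,6}:  v_{0} + v_{1} + v_{6} = v_{5} — sig = (3;(1))
  P={0,4,6}:  v_{0} + v_{4} + v_{6} = v_{8} — sig = (3;(1))

Signatures (|P|; sorted positive RHS coefficients), sorted:
{ (2;()),  (2;(1)) ×3,  (2;(1,1)) ×2,  (2;(1,2)),  (3;()),  (3;(1)) ×2 }


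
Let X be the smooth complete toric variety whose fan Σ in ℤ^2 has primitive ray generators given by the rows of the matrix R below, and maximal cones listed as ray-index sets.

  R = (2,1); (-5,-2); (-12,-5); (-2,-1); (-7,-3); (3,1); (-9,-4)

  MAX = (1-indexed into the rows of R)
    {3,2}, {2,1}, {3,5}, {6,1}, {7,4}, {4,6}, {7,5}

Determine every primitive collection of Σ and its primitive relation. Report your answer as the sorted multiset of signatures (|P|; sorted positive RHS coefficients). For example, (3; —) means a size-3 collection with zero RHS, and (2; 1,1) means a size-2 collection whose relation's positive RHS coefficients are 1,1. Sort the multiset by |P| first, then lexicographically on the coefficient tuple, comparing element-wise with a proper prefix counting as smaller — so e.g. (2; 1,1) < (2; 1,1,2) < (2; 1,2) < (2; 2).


14 collections generate NE(X_Σ); each relation:

  P={1,4}:  v_{1} + v_{4} = 0  so sig = (2; —)
  P={1,5}:  v_{1} + v_{5} = v_{2}  so sig = (2; 1)
  P={1,7}:  v_{1} + v_{7} = v_{5}  so sig = (2; 1)
  P={2,4}:  v_{2} + v_{4} = v_{5}  so sig = (2; 1)
  P={2,5}:  v_{2} + v_{5} = v_{3}  so sig = (2; 1)
  P={2,6}:  v_{2} + v_{6} = v_{4}  so sig = (2; 1)
  P={3,6}:  v_{3} + v_{6} = v_{7}  so sig = (2; 1)
  P={4,5}:  v_{4} + v_{5} = v_{7}  so sig = (2; 1)
  P={1,3}:  v_{1} + v_{3} = 2·v_{2}  so sig = (2; 2)
  P={2,7}:  v_{2} + v_{7} = 2·v_{5}  so sig = (2; 2)
  P={3,4}:  v_{3} + v_{4} = 2·v_{5}  so sig = (2; 2)
  P={5,6}:  v_{5} + v_{6} = 2·v_{4}  so sig = (2; 2)
  P={3,7}:  v_{3} + v_{7} = 3·v_{5}  so sig = (2; 3)
  P={6,7}:  v_{6} + v_{7} = 3·v_{4}  so sig = (2; 3)

Signatures (|P|; sorted positive RHS coefficients), sorted:
[(2; —), (2; 1), (2; 1), (2; 1), (2; 1), (2; 1), (2; 1), (2; 1), (2; 2), (2; 2), (2; 2), (2; 2), (2; 3), (2; 3)]


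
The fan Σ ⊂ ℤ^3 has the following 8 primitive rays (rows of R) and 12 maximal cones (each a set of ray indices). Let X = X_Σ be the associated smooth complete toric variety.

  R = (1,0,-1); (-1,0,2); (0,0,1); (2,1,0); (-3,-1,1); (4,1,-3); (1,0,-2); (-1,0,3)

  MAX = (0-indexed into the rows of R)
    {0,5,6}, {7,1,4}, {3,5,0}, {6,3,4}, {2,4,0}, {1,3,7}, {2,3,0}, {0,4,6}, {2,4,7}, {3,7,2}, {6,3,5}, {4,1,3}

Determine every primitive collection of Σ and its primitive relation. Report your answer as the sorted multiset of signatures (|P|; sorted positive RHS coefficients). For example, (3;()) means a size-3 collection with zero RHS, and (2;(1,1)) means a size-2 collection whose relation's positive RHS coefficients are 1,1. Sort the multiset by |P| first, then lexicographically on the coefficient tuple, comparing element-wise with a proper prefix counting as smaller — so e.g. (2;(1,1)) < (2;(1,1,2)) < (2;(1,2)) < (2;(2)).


14 collections generate NE(X_Σ); each relation:

  P={1,6}:  v_{1} + v_{6} = 0  ⟹  sig = (2;())
  P={0,1}:  v_{0} + v_{1} = v_{2}  ⟹  sig = (2;(1))
  P={1,2}:  v_{1} + v_{2} = v_{7}  ⟹  sig = (2;(1))
  P={2,6}:  v_{2} + v_{6} = v_{0}  ⟹  sig = (2;(1))
  P={4,5}:  v_{4} + v_{5} = v_{6}  ⟹  sig = (2;(1))
  P={6,7}:  v_{6} + v_{7} = v_{2}  ⟹  sig = (2;(1))
  P={1,5}:  v_{1} + v_{5} = v_{0} + v_{3}  ⟹  sig = (2;(1,1))
  P={5,7}:  v_{5} + v_{7} = v_{0} + v_{2} + v_{3}  ⟹  sig = (2;(1,1,1))
  P={2,5}:  v_{2} + v_{5} = 2·v_{0} + v_{3}  ⟹  sig = (2;(1,2))
  P={0,7}:  v_{0} + v_{7} = 2·v_{2}  ⟹  sig = (2;(2))
  P={0,3,4}:  v_{0} + v_{3} + v_{4} = 0  ⟹  sig = (3;())
  P={0,3,6}:  v_{0} + v_{3} + v_{6} = v_{5}  ⟹  sig = (3;(1))
  P={2,3,4}:  v_{2} + v_{3} + v_{4} = v_{1}  ⟹  sig = (3;(1))
  P={3,4,7}:  v_{3} + v_{4} + v_{7} = 2·v_{1}  ⟹  sig = (3;(2))

Hence PRS(X_Σ) =
    |P|=2: 10 collections, coeffs (), (1), (1), (1), (1), (1), (1,1), (1,1,1), (1,2), (2)
    |P|=3: 4 collections, coeffs (), (1), (1), (2)


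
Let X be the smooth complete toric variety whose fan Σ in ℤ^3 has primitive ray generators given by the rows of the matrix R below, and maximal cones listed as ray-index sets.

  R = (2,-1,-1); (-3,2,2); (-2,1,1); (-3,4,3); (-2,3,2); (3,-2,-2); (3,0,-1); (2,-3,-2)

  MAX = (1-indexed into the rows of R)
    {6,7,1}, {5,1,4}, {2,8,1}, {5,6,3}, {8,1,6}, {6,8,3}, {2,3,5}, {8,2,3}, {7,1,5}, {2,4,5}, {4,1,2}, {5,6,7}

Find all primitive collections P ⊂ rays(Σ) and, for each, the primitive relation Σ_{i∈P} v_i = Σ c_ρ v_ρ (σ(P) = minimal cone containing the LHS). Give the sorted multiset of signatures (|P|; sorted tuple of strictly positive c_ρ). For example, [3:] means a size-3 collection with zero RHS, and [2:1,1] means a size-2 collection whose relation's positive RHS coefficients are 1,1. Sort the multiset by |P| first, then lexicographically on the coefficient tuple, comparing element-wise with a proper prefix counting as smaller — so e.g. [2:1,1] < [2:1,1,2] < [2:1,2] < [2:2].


12 minimal non-faces of Δ(Σ) (on 8 rays):

  P = {1,3}:  v_{1} + v_{3} = 0  ⇒ sig = [2:]
  P = {2,6}:  v_{2} + v_{6} = 0  ⇒ sig = [2:]
  P = {5,8}:  v_{5} + v_{8} = 0  ⇒ sig = [2:]
  P = {2,7}:  v_{2} + v_{7} = v_{1} + v_{5}  ⇒ sig = [2:1,1]
  P = {3,4}:  v_{3} + v_{4} = v_{2} + v_{5}  ⇒ sig = [2:1,1]
  P = {3,7}:  v_{3} + v_{7} = v_{5} + v_{6}  ⇒ sig = [2:1,1]
  P = {4,6}:  v_{4} + v_{6} = v_{1} + v_{5}  ⇒ sig = [2:1,1]
  P = {4,8}:  v_{4} + v_{8} = v_{1} + v_{2}  ⇒ sig = [2:1,1]
  P = {7,8}:  v_{7} + v_{8} = v_{1} + v_{6}  ⇒ sig = [2:1,1]
  P = {4,7}:  v_{4} + v_{7} = 2·v_{1} + 2·v_{5}  ⇒ sig = [2:2,2]
  P = {1,2,5}:  v_{1} + v_{2} + v_{5} = v_{4}  ⇒ sig = [3:1]
  P = {1,5,6}:  v_{1} + v_{5} + v_{6} = v_{7}  ⇒ sig = [3:1]

Signatures (|P|; sorted positive RHS coefficients), sorted:
[[2:], [2:], [2:], [2:1,1], [2:1,1], [2:1,1], [2:1,1], [2:1,1], [2:1,1], [2:2,2], [3:1], [3:1]]


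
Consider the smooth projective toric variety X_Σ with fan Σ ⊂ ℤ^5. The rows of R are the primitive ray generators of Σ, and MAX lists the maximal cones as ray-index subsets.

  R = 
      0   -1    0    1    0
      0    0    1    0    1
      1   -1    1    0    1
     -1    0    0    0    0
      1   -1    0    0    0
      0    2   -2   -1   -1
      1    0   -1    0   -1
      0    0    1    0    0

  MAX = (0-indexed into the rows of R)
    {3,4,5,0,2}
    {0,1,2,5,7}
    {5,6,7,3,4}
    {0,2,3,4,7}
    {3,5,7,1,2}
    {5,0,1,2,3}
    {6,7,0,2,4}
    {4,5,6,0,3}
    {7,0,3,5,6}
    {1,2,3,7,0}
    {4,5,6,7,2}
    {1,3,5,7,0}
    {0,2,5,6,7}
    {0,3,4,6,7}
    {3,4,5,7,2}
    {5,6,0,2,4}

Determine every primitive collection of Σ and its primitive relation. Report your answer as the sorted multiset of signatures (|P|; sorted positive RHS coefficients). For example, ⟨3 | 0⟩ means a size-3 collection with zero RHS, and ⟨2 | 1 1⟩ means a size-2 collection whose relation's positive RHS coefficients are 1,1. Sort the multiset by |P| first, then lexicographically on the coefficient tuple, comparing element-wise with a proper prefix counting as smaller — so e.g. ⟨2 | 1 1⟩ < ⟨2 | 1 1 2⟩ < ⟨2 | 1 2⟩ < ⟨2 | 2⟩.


Δ(Σ) — 8 vertices, 5 min non-faces:

  {1,4}:  v_{1} + v_{4} = v_{2}  ⇒ sig = ⟨2 | 1⟩
  {1,6}:  v_{1} + v_{6} = v_{0} + v_{2} + v_{5} + v_{7}  ⇒ sig = ⟨2 | 1 1 1 1⟩
  {2,3,6}:  v_{2} + v_{3} + v_{6} = v_{4}  ⇒ sig = ⟨3 | 1⟩
  {0,4,5,7}:  v_{0} + v_{4} + v_{5} + v_{7} = v_{6}  ⇒ sig = ⟨4 | 1⟩
  {0,2,3,5,7}:  v_{0} + v_{2} + v_{3} + v_{5} + v_{7} = 0  ⇒ sig = ⟨5 | 0⟩

so the primitive-relation signature multiset is
    |P|=2: 2 collections, coeffs (1), (1,1,1,1)
    |P|=3: 1 collection, coeffs (1)
    |P|=4: 1 collection, coeffs (1)
    |P|=5: 1 collection, coeffs ()


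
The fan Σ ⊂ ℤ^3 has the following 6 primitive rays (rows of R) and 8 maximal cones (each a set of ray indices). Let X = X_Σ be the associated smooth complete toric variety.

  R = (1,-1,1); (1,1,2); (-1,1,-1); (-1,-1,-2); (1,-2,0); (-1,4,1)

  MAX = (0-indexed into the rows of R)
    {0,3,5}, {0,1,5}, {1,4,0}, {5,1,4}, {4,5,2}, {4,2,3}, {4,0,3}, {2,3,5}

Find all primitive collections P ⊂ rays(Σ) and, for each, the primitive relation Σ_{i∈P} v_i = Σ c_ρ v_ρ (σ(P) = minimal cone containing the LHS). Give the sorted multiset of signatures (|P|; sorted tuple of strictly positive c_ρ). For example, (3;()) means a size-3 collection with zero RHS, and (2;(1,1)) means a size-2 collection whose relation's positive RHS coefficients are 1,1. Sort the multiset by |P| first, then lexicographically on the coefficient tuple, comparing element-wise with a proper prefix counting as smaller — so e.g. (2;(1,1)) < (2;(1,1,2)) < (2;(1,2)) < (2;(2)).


Δ(Σ) — 6 vertices, 5 min non-faces:

  P={0,2}:  v_{0} + v_{2} = 0 ; sig = (2;())
  P={1,3}:  v_{1} + v_{3} = 0 ; sig = (2;())
  P={1,2}:  v_{1} + v_{2} = v_{4} + v_{5} ; sig = (2;(1,1))
  P={0,4,5}:  v_{0} + v_{4} + v_{5} = v_{1} ; sig = (3;(1))
  P={3,4,5}:  v_{3} + v_{4} + v_{5} = v_{2} ; sig = (3;(1))

Signatures (|P|; sorted positive RHS coefficients), sorted:
{ (2;()) ×2,  (2;(1,1)),  (3;(1)) ×2 }


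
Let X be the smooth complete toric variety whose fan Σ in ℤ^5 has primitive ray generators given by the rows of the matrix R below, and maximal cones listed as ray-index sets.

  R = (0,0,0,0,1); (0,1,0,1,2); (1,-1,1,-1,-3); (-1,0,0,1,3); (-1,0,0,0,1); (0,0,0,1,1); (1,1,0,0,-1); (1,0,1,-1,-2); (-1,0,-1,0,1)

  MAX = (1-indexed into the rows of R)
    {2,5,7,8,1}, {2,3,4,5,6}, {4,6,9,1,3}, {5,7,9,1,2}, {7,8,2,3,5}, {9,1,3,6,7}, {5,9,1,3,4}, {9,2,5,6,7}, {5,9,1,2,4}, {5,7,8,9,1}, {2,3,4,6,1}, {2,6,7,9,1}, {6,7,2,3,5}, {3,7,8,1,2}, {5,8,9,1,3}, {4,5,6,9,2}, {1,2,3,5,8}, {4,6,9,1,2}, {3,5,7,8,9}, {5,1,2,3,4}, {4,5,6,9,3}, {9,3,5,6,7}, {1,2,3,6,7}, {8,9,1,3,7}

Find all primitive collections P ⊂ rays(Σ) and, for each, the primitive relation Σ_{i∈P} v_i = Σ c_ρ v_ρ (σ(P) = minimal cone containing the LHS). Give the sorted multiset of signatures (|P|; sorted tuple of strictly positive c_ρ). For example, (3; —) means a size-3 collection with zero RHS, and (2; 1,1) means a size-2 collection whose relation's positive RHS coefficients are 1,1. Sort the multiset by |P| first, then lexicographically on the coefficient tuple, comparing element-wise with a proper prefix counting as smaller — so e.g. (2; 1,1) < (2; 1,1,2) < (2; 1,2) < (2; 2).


Primitive collections (7):

  P = {4,7}:  v_{4} + v_{7} = v_{2} ; sig = (2; 1)
  P = {6,8}:  v_{6} + v_{8} = v_{2} + v_{3} ; sig = (2; 1,1)
  P = {4,8}:  v_{4} + v_{8} = v_{1} + v_{2} + v_{3} + v_{5} ; sig = (2; 1,1,1,1)
  P = {2,3,9}:  v_{2} + v_{3} + v_{9} = 0 ; sig = (3; —)
  P = {1,5,6}:  v_{1} + v_{5} + v_{6} = v_{4} ; sig = (3; 1)
  P = {2,8,9}:  v_{2} + v_{8} + v_{9} = v_{1} + v_{5} + v_{7} ; sig = (3; 1,1,1)
  P = {1,3,5,7}:  v_{1} + v_{3} + v_{5} + v_{7} = v_{8} ; sig = (4; 1)

Hence PRS(X_Σ) =
    (2; 1)
    (2; 1,1)
    (2; 1,1,1,1)
    (3; —)
    (3; 1)
    (3; 1,1,1)
    (4; 1)


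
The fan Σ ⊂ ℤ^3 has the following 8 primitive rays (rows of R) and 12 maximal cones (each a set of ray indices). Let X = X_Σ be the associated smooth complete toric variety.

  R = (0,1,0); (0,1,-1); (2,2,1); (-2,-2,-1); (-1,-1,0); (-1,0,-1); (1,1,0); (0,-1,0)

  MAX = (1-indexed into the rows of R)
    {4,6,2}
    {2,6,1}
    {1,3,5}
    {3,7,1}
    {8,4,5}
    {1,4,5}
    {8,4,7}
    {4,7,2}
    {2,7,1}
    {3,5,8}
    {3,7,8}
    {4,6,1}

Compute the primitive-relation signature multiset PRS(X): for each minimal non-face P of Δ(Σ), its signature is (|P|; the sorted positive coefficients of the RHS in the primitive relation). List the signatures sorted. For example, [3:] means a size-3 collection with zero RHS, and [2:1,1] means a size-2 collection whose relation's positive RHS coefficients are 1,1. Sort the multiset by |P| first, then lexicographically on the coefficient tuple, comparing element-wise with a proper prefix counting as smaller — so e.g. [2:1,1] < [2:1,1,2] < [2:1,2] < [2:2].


|primitive collections| = 12. Relations:

  P = {1,8}:  v_{1} + v_{8} = 0  →  sig = [2:]
  P = {3,4}:  v_{3} + v_{4} = 0  →  sig = [2:]
  P = {5,7}:  v_{5} + v_{7} = 0  →  sig = [2:]
  P = {2,5}:  v_{2} + v_{5} = v_{6}  →  sig = [2:1]
  P = {6,7}:  v_{6} + v_{7} = v_{2}  →  sig = [2:1]
  P = {3,6}:  v_{3} + v_{6} = v_{1} + v_{7}  →  sig = [2:1,1]
  P = {5,6}:  v_{5} + v_{6} = v_{1} + v_{4}  →  sig = [2:1,1]
  P = {6,8}:  v_{6} + v_{8} = v_{4} + v_{7}  →  sig = [2:1,1]
  P = {2,3}:  v_{2} + v_{3} = v_{1} + 2·v_{7}  →  sig = [2:1,2]
  P = {2,8}:  v_{2} + v_{8} = v_{4} + 2·v_{7}  →  sig = [2:1,2]
  P = {1,4,7}:  v_{1} + v_{4} + v_{7} = v_{6}  →  sig = [3:1]
  P = {1,2,4}:  v_{1} + v_{2} + v_{4} = 2·v_{6}  →  sig = [3:2]

so the primitive-relation signature multiset is
    |P|=2: 10 collections, coeffs (), (), (), (1), (1), (1,1), (1,1), (1,1), (1,2), (1,2)
    |P|=3: 2 collections, coeffs (1), (2)


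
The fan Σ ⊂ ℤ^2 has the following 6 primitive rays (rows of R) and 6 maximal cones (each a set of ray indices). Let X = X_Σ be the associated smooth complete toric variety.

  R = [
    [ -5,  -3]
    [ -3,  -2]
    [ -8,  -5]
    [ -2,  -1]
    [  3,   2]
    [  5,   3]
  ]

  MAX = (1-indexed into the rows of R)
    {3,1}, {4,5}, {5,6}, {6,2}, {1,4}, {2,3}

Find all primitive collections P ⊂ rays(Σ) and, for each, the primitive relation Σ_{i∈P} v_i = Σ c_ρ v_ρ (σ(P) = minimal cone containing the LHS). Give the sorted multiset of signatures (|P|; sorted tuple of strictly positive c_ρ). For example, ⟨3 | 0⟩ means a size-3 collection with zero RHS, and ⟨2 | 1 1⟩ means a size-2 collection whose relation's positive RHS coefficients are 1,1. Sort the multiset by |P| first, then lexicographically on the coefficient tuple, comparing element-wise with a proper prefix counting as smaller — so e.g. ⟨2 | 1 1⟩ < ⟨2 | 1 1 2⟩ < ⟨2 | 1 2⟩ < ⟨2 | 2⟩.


9 minimal non-faces of Δ(Σ) (on 6 rays):

  P={1,6}:  v_{1} + v_{6} = 0 — sig = ⟨2 | 0⟩
  P={2,5}:  v_{2} + v_{5} = 0 — sig = ⟨2 | 0⟩
  P={1,2}:  v_{1} + v_{2} = v_{3} — sig = ⟨2 | 1⟩
  P={1,5}:  v_{1} + v_{5} = v_{4} — sig = ⟨2 | 1⟩
  P={2,4}:  v_{2} + v_{4} = v_{1} — sig = ⟨2 | 1⟩
  P={3,5}:  v_{3} + v_{5} = v_{1} — sig = ⟨2 | 1⟩
  P={3,6}:  v_{3} + v_{6} = v_{2} — sig = ⟨2 | 1⟩
  P={4,6}:  v_{4} + v_{6} = v_{5} — sig = ⟨2 | 1⟩
  P={3,4}:  v_{3} + v_{4} = 2·v_{1} — sig = ⟨2 | 2⟩

Sorted signature multiset PRS(X):
    ⟨2 | 0⟩
    ⟨2 | 0⟩
    ⟨2 | 1⟩
    ⟨2 | 1⟩
    ⟨2 | 1⟩
    ⟨2 | 1⟩
    ⟨2 | 1⟩
    ⟨2 | 1⟩
    ⟨2 | 2⟩


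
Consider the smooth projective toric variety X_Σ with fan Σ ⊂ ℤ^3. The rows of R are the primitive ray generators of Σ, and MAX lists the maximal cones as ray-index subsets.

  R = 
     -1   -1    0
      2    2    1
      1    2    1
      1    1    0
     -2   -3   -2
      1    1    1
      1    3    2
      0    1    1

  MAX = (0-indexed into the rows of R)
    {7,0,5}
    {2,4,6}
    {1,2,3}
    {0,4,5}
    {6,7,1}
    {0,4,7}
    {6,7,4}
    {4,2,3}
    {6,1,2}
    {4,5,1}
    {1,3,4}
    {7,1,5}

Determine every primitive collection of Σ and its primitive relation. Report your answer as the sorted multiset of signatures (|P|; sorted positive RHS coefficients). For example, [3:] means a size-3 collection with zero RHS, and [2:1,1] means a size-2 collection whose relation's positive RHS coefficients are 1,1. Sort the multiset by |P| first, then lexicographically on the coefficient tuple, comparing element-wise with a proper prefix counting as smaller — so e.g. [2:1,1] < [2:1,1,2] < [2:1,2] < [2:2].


Minimal non-faces — 14 found among 8 rays, 12 max cones:

  P={0,3}:  v_{0} + v_{3} = 0 ; sig = [2:]
  P={0,1}:  v_{0} + v_{1} = v_{5} ; sig = [2:1]
  P={0,2}:  v_{0} + v_{2} = v_{7} ; sig = [2:1]
  P={2,7}:  v_{2} + v_{7} = v_{6} ; sig = [2:1]
  P={3,5}:  v_{3} + v_{5} = v_{1} ; sig = [2:1]
  P={3,7}:  v_{3} + v_{7} = v_{2} ; sig = [2:1]
  P={2,5}:  v_{2} + v_{5} = v_{1} + v_{7} ; sig = [2:1,1]
  P={5,6}:  v_{5} + v_{6} = v_{1} + 2·v_{7} ; sig = [2:1,2]
  P={0,6}:  v_{0} + v_{6} = 2·v_{7} ; sig = [2:2]
  P={3,6}:  v_{3} + v_{6} = 2·v_{2} ; sig = [2:2]
  P={1,4,7}:  v_{1} + v_{4} + v_{7} = 0 ; sig = [3:]
  P={1,2,4}:  v_{1} + v_{2} + v_{4} = v_{3} ; sig = [3:1]
  P={1,4,6}:  v_{1} + v_{4} + v_{6} = v_{2} ; sig = [3:1]
  P={4,5,7}:  v_{4} + v_{5} + v_{7} = v_{0} ; sig = [3:1]

so the primitive-relation signature multiset is
    [2:]
    [2:1]
    [2:1]
    [2:1]
    [2:1]
    [2:1]
    [2:1,1]
    [2:1,2]
    [2:2]
    [2:2]
    [3:]
    [3:1]
    [3:1]
    [3:1]


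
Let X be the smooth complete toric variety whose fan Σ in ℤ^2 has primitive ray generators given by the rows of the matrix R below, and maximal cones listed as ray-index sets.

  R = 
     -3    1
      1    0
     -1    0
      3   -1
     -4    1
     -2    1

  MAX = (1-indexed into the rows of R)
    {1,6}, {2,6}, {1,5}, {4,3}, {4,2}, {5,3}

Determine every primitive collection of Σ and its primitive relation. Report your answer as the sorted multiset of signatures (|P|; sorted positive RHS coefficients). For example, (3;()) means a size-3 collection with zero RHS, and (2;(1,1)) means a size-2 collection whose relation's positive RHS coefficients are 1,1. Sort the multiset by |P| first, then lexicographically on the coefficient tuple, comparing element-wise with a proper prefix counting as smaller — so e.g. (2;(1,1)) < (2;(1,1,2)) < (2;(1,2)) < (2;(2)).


Δ(Σ) — 6 vertices, 9 min non-faces:

  P={1,4}:  v_{1} + v_{4} = 0 — sig = (2;())
  P={2,3}:  v_{2} + v_{3} = 0 — sig = (2;())
  P={1,2}:  v_{1} + v_{2} = v_{6} — sig = (2;(1))
  P={1,3}:  v_{1} + v_{3} = v_{5} — sig = (2;(1))
  P={2,5}:  v_{2} + v_{5} = v_{1} — sig = (2;(1))
  P={3,6}:  v_{3} + v_{6} = v_{1} — sig = (2;(1))
  P={4,5}:  v_{4} + v_{5} = v_{3} — sig = (2;(1))
  P={4,6}:  v_{4} + v_{6} = v_{2} — sig = (2;(1))
  P={5,6}:  v_{5} + v_{6} = 2·v_{1} — sig = (2;(2))

Sorted signature multiset PRS(X):
{ (2;()) ×2,  (2;(1)) ×6,  (2;(2)) }


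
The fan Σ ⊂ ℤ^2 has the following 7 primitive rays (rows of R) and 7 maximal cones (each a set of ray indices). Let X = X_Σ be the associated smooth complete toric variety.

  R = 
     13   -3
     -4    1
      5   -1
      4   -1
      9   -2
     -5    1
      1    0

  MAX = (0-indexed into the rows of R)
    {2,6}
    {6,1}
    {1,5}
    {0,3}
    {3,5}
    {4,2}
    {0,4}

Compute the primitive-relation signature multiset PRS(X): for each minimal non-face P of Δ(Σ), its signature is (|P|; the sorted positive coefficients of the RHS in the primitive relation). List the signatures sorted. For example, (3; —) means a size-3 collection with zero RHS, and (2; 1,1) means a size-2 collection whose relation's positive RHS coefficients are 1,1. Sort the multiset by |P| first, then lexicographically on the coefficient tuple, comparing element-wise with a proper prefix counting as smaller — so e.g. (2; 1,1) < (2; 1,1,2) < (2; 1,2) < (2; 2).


Primitive collections (14):

  P={1,3}:  v_{1} + v_{3} = 0  ⇒ sig = (2; —)
  P={2,5}:  v_{2} + v_{5} = 0  ⇒ sig = (2; —)
  P={0,1}:  v_{0} + v_{1} = v_{4}  ⇒ sig = (2; 1)
  P={1,2}:  v_{1} + v_{2} = v_{6}  ⇒ sig = (2; 1)
  P={1,4}:  v_{1} + v_{4} = v_{2}  ⇒ sig = (2; 1)
  P={2,3}:  v_{2} + v_{3} = v_{4}  ⇒ sig = (2; 1)
  P={3,4}:  v_{3} + v_{4} = v_{0}  ⇒ sig = (2; 1)
  P={3,6}:  v_{3} + v_{6} = v_{2}  ⇒ sig = (2; 1)
  P={4,5}:  v_{4} + v_{5} = v_{3}  ⇒ sig = (2; 1)
  P={5,6}:  v_{5} + v_{6} = v_{1}  ⇒ sig = (2; 1)
  P={0,6}:  v_{0} + v_{6} = v_{2} + v_{4}  ⇒ sig = (2; 1,1)
  P={0,2}:  v_{0} + v_{2} = 2·v_{4}  ⇒ sig = (2; 2)
  P={0,5}:  v_{0} + v_{5} = 2·v_{3}  ⇒ sig = (2; 2)
  P={4,6}:  v_{4} + v_{6} = 2·v_{2}  ⇒ sig = (2; 2)

Hence PRS(X_Σ) =
    |P|=2: 14 collections, coeffs (), (), (1), (1), (1), (1), (1), (1), (1), (1), (1,1), (2), (2), (2)


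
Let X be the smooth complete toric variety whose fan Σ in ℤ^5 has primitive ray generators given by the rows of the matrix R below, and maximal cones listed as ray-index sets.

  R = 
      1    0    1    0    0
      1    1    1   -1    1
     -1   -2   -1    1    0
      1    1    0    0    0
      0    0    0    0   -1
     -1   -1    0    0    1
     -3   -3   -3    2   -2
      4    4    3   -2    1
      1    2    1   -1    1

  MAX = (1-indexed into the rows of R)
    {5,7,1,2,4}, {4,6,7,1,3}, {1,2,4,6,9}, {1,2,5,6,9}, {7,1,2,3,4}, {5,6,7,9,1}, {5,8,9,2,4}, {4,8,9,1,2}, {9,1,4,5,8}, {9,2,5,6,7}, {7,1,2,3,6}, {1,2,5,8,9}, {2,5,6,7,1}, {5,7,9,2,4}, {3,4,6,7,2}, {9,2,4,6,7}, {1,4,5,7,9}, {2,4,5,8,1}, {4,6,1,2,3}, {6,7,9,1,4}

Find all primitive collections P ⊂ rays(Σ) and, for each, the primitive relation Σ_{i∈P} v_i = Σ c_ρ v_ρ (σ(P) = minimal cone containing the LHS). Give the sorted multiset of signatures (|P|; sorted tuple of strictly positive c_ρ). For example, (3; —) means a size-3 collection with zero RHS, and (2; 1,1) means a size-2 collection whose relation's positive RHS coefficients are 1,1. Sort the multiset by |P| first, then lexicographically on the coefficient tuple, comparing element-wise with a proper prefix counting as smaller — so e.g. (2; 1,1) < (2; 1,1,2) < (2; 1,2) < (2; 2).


Δ(Σ) — 9 vertices, 9 min non-faces:

  P = {3,9}:  v_{3} + v_{9} = v_{4} + v_{6} — sig = (2; 1,1)
  P = {7,8}:  v_{7} + v_{8} = v_{4} + v_{5} — sig = (2; 1,1)
  P = {3,5}:  v_{3} + v_{5} = v_{1} + v_{2} + v_{7} — sig = (2; 1,1,1)
  P = {3,8}:  v_{3} + v_{8} = v_{1} + v_{2} + v_{4} — sig = (2; 1,1,1)
  P = {6,8}:  v_{6} + v_{8} = v_{1} + v_{2} + v_{9} — sig = (2; 1,1,1)
  P = {4,5,6}:  v_{4} + v_{5} + v_{6} = 0 — sig = (3; —)
  P = {1,2,7,9}:  v_{1} + v_{2} + v_{7} + v_{9} = 0 — sig = (4; —)
  P = {1,2,4,5,9}:  v_{1} + v_{2} + v_{4} + v_{5} + v_{9} = v_{8} — sig = (5; 1)
  P = {1,2,4,6,7}:  v_{1} + v_{2} + v_{4} + v_{6} + v_{7} = v_{3} — sig = (5; 1)

Hence PRS(X_Σ) =
    (2; 1,1)
    (2; 1,1)
    (2; 1,1,1)
    (2; 1,1,1)
    (2; 1,1,1)
    (3; —)
    (4; —)
    (5; 1)
    (5; 1)


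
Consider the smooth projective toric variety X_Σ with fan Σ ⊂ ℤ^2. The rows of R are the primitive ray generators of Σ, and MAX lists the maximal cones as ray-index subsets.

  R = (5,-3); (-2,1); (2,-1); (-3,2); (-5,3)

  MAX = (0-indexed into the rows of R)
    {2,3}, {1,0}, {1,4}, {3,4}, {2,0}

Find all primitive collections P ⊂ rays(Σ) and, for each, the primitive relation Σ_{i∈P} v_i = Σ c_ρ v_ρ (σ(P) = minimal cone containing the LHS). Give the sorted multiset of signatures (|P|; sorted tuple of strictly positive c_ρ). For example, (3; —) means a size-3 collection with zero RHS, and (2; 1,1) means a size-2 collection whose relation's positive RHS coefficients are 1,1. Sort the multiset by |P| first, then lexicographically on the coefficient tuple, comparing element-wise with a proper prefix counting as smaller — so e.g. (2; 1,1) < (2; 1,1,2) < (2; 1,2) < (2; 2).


Σ has 5 primitive collections:

  P = {0,4}:  v_{0} + v_{4} = 0 — sig = (2; —)
  P = {1,2}:  v_{1} + v_{2} = 0 — sig = (2; —)
  P = {0,3}:  v_{0} + v_{3} = v_{2} — sig = (2; 1)
  P = {1,3}:  v_{1} + v_{3} = v_{4} — sig = (2; 1)
  P = {2,4}:  v_{2} + v_{4} = v_{3} — sig = (2; 1)

so the primitive-relation signature multiset is
[(2; —), (2; —), (2; 1), (2; 1), (2; 1)]


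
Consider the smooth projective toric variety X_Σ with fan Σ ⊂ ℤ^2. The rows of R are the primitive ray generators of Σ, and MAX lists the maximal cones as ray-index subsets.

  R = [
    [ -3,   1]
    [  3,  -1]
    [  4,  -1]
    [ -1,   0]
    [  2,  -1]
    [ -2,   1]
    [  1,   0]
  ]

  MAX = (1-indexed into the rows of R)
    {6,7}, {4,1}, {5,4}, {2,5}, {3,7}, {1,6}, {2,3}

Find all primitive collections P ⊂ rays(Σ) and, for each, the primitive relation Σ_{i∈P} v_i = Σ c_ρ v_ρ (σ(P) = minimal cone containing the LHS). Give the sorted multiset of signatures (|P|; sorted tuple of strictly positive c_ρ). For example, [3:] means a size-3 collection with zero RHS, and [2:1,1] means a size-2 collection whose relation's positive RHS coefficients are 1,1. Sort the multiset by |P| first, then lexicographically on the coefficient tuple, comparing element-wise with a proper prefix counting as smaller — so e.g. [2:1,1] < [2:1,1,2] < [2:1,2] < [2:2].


Δ(Σ) — 7 vertices, 14 min non-faces:

  {1,2}:  v_{1} + v_{2} = 0  →  sig = [2:]
  {4,7}:  v_{4} + v_{7} = 0  →  sig = [2:]
  {5,6}:  v_{5} + v_{6} = 0  →  sig = [2:]
  {1,3}:  v_{1} + v_{3} = v_{7}  →  sig = [2:1]
  {1,5}:  v_{1} + v_{5} = v_{4}  →  sig = [2:1]
  {1,7}:  v_{1} + v_{7} = v_{6}  →  sig = [2:1]
  {2,4}:  v_{2} + v_{4} = v_{5}  →  sig = [2:1]
  {2,6}:  v_{2} + v_{6} = v_{7}  →  sig = [2:1]
  {2,7}:  v_{2} + v_{7} = v_{3}  →  sig = [2:1]
  {3,4}:  v_{3} + v_{4} = v_{2}  →  sig = [2:1]
  {4,6}:  v_{4} + v_{6} = v_{1}  →  sig = [2:1]
  {5,7}:  v_{5} + v_{7} = v_{2}  →  sig = [2:1]
  {3,5}:  v_{3} + v_{5} = 2·v_{2}  →  sig = [2:2]
  {3,6}:  v_{3} + v_{6} = 2·v_{7}  →  sig = [2:2]

so the primitive-relation signature multiset is
    [2:]
    [2:]
    [2:]
    [2:1]
    [2:1]
    [2:1]
    [2:1]
    [2:1]
    [2:1]
    [2:1]
    [2:1]
    [2:1]
    [2:2]
    [2:2]


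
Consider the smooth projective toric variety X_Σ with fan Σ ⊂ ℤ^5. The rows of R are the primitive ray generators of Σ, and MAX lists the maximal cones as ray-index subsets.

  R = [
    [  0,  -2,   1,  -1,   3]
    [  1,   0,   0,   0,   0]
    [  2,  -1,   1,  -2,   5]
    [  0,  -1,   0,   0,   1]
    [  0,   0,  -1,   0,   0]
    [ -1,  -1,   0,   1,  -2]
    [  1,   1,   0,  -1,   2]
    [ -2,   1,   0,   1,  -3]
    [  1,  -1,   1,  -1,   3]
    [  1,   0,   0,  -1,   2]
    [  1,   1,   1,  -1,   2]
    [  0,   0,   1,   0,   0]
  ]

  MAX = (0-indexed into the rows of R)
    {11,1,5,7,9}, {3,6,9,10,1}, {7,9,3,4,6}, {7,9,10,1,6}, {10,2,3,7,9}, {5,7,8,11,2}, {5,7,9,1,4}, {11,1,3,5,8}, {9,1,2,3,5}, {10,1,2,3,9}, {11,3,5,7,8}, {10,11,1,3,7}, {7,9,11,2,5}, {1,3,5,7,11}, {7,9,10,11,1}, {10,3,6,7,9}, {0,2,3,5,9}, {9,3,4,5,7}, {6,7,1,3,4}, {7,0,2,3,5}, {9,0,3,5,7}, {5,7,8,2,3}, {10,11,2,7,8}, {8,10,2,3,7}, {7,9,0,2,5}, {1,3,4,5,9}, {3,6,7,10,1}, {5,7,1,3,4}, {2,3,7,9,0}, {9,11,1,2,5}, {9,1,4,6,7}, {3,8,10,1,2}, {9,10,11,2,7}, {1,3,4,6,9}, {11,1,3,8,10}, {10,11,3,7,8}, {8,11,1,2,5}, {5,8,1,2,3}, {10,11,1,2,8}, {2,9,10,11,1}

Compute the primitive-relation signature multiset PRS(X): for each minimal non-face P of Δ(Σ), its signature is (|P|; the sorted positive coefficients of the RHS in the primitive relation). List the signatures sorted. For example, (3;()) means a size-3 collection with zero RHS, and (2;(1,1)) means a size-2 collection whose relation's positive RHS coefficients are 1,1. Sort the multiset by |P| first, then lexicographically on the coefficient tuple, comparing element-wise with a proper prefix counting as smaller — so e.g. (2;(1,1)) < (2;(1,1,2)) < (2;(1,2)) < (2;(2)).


22 collections generate NE(X_Σ); each relation:

  P = {4,11}:  v_{4} + v_{11} = 0  ⇒ sig = (2;())
  P = {5,6}:  v_{5} + v_{6} = 0  ⇒ sig = (2;())
  P = {4,10}:  v_{4} + v_{10} = v_{6}  ⇒ sig = (2;(1))
  P = {5,10}:  v_{5} + v_{10} = v_{11}  ⇒ sig = (2;(1))
  P = {6,11}:  v_{6} + v_{11} = v_{10}  ⇒ sig = (2;(1))
  P = {8,9}:  v_{8} + v_{9} = v_{2}  ⇒ sig = (2;(1))
  P = {0,1}:  v_{0} + v_{1} = v_{2} + v_{5}  ⇒ sig = (2;(1,1))
  P = {4,8}:  v_{4} + v_{8} = v_{3} + v_{9}  ⇒ sig = (2;(1,1))
  P = {0,10}:  v_{0} + v_{10} = v_{2} + v_{7} + v_{8}  ⇒ sig = (2;(1,1,1))
  P = {6,8}:  v_{6} + v_{8} = v_{3} + v_{9} + v_{10}  ⇒ sig = (2;(1,1,1))
  P = {0,6}:  v_{0} + v_{6} = v_{2} + v_{3} + v_{7} + v_{9}  ⇒ sig = (2;(1,1,1,1))
  P = {0,11}:  v_{0} + v_{11} = v_{2} + v_{5} + v_{7} + v_{8}  ⇒ sig = (2;(1,1,1,1))
  P = {0,8}:  v_{0} + v_{8} = 2·v_{2} + v_{3} + v_{5} + v_{7}  ⇒ sig = (2;(1,1,1,2))
  P = {2,6}:  v_{2} + v_{6} = v_{3} + 2·v_{9} + v_{10}  ⇒ sig = (2;(1,1,2))
  P = {0,4}:  v_{0} + v_{4} = 2·v_{3} + v_{5} + v_{7} + 3·v_{9}  ⇒ sig = (2;(1,1,2,3))
  P = {2,4}:  v_{2} + v_{4} = v_{3} + 2·v_{9}  ⇒ sig = (2;(1,2))
  P = {1,7,8}:  v_{1} + v_{7} + v_{8} = v_{11}  ⇒ sig = (3;(1))
  P = {3,9,11}:  v_{3} + v_{9} + v_{11} = v_{8}  ⇒ sig = (3;(1))
  P = {1,2,7}:  v_{1} + v_{2} + v_{7} = v_{9} + v_{11}  ⇒ sig = (3;(1,1))
  P = {2,3,11}:  v_{2} + v_{3} + v_{11} = 2·v_{8}  ⇒ sig = (3;(2))
  P = {1,3,7,9}:  v_{1} + v_{3} + v_{7} + v_{9} = 0  ⇒ sig = (4;())
  P = {2,3,5,7,9}:  v_{2} + v_{3} + v_{5} + v_{7} + v_{9} = v_{0}  ⇒ sig = (5;(1))

so the primitive-relation signature multiset is
    |P|=2: 16 collections, coeffs (), (), (1), (1), (1), (1), (1,1), (1,1), (1,1,1), (1,1,1), (1,1,1,1), (1,1,1,1), (1,1,1,2), (1,1,2), (1,1,2,3), (1,2)
    |P|=3: 4 collections, coeffs (1), (1), (1,1), (2)
    |P|=4: 1 collection, coeffs ()
    |P|=5: 1 collection, coeffs (1)
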